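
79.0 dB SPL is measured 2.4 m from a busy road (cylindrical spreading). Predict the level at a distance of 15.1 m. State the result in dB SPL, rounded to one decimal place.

71.0 dB SPL

Cylindrical spreading from a line source gives a 10·log₁₀(r₂/r₁) drop.
L₂ = 79.0 − 10·log₁₀(15.1/2.4) = 79.0 − 7.988 = 71.01 dB SPL.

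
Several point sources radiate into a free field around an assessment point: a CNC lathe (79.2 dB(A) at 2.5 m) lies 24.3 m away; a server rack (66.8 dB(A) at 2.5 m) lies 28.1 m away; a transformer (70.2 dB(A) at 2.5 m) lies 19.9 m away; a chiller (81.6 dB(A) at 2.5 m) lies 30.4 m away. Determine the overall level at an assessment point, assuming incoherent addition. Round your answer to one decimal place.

63.1 dB(A)

Apply inverse-square spreading to bring every level to the receiver, then sum 10^(L/10).
CNC lathe: 79.2 − 20·log₁₀(24.3/2.5) = 79.2 − 19.75 = 59.45 dB(A).
server rack: 66.8 − 20·log₁₀(28.1/2.5) = 66.8 − 21.02 = 45.78 dB(A).
transformer: 70.2 − 20·log₁₀(19.9/2.5) = 70.2 − 18.02 = 52.18 dB(A).
chiller: 81.6 − 20·log₁₀(30.4/2.5) = 81.6 − 21.70 = 59.90 dB(A).
Σ 10^(L/10) = 2.061e+06 → L_total = 10·log₁₀(2.061e+06) = 63.14 dB(A).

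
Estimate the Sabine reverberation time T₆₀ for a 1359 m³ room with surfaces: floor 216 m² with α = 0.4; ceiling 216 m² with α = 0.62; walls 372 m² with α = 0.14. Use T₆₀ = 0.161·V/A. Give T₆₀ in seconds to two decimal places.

0.80 s

A = Σ Sᵢαᵢ = 216·0.4 + 216·0.62 + 372·0.14 = 272.40 m².
T₆₀ = 0.161·V/A = 0.161·1359/272.40 = 0.803 s.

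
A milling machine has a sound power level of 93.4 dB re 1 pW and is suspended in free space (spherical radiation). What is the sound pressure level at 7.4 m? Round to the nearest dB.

The power spreads over a sphere of area 4π·r², so L_p = L_w − 10·log₁₀(4π·r²).
4π·r² = 688.1 m², 10·log₁₀ of that is 28.377 dB.
L_p = 93.4 − 28.377 = 65.02 dB.

65 dB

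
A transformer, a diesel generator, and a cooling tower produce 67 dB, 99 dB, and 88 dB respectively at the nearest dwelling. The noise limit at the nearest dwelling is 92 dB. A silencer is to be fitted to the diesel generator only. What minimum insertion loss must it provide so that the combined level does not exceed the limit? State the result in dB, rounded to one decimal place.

9.2 dB

Fixed contribution from the other sources: Σ 10^(L/10) = 10^(67/10) + 10^(88/10) = 6.360e+08 (88.03 dB).
The limit corresponds to 10^(92/10) = 1.585e+09; subtracting the fixed part leaves 9.489e+08 for the diesel generator, i.e. 89.77 dB.
Required insertion loss = 99 − 89.77 = 9.23 dB.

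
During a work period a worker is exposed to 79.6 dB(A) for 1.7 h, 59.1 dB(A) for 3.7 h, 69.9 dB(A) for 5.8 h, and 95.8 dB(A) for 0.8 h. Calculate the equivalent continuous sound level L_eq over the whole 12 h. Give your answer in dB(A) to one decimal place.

84.3 dB(A)

The energy average is taken in the linear domain: L_eq = 10·log₁₀[(Σ tᵢ·10^(Lᵢ/10))/T], T = 12 h.
Σ tᵢ·10^(Lᵢ/10) = 1.7·10^(79.6/10) + 3.7·10^(59.1/10) + 5.8·10^(69.9/10) + 0.8·10^(95.8/10) = 3.256e+09.
L_eq = 10·log₁₀(3.256e+09/12) = 84.34 dB(A).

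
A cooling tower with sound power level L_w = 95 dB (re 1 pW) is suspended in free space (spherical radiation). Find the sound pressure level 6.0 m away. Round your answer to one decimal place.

68.4 dB

The power spreads over a sphere of area 4π·r², so L_p = L_w − 10·log₁₀(4π·r²).
4π·r² = 452.4 m², 10·log₁₀ of that is 26.555 dB.
L_p = 95 − 26.555 = 68.44 dB.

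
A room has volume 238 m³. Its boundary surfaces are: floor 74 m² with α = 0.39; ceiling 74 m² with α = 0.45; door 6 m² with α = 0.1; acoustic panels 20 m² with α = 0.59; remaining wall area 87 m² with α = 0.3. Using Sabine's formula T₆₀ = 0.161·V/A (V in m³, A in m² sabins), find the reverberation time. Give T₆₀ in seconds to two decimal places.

0.38 s

A = Σ Sᵢαᵢ = 74·0.39 + 74·0.45 + 6·0.1 + 20·0.59 + 87·0.3 = 100.66 m².
T₆₀ = 0.161·V/A = 0.161·238/100.66 = 0.381 s.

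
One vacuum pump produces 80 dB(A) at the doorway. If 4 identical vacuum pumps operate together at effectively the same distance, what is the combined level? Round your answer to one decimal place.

86.0 dB(A)

N identical incoherent sources raise the level by 10·log₁₀ N.
L_total = 80 + 10·log₁₀(4) = 80 + 6.021 = 86.02 dB(A).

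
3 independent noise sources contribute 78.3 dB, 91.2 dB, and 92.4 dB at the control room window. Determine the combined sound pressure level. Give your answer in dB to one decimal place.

94.9 dB

For uncorrelated sources the intensities add, so convert each level to linear form, sum, and take 10·log₁₀ of the total.
Σ 10^(L/10) = 10^(78.3/10) + 10^(91.2/10) + 10^(92.4/10) = 3.124e+09.
L_total = 10·log₁₀(3.124e+09) = 94.95 dB.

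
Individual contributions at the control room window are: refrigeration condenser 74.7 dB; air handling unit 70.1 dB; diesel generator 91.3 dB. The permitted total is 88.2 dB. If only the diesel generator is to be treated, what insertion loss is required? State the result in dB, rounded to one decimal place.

Fixed contribution from the other sources: Σ 10^(L/10) = 10^(74.7/10) + 10^(70.1/10) = 3.975e+07 (75.99 dB).
The limit corresponds to 10^(88.2/10) = 6.607e+08; subtracting the fixed part leaves 6.209e+08 for the diesel generator, i.e. 87.93 dB.
Required insertion loss = 91.3 − 87.93 = 3.37 dB.

3.4 dB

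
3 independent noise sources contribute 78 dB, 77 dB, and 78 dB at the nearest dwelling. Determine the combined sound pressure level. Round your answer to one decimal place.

Incoherent sources combine by intensity addition: L_total = 10·log₁₀(Σ 10^(L_i/10)).
Σ 10^(L/10) = 10^(78/10) + 10^(77/10) + 10^(78/10) = 1.763e+08.
L_total = 10·log₁₀(1.763e+08) = 82.46 dB.

82.5 dB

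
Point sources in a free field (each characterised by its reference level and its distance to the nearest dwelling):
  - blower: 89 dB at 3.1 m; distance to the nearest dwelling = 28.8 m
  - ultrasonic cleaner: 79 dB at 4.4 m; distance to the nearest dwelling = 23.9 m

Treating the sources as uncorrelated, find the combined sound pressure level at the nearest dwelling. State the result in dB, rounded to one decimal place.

70.8 dB

First find each source's level at the receiver (point-source: −20·log₁₀(r/r_ref)), then combine on an intensity basis.
blower: 89 − 20·log₁₀(28.8/3.1) = 89 − 19.36 = 69.64 dB.
ultrasonic cleaner: 79 − 20·log₁₀(23.9/4.4) = 79 − 14.70 = 64.30 dB.
Σ 10^(L/10) = 1.190e+07 → L_total = 10·log₁₀(1.190e+07) = 70.75 dB.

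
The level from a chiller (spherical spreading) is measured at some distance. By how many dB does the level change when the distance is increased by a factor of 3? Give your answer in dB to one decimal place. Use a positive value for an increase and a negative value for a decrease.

-9.5 dB

A point source loses 6 dB per doubling of distance; generally ΔL = −20·log₁₀(r₂/r₁).
ΔL = −20·log₁₀(3) = -9.54 dB.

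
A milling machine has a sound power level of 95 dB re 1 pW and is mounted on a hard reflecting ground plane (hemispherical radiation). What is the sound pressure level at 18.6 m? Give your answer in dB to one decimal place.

61.6 dB

L_p = L_w − 10·log₁₀(2π·r²) with r = 18.6 m.
2π·r² = 2174 m², 10·log₁₀ of that is 33.372 dB.
L_p = 95 − 33.372 = 61.63 dB.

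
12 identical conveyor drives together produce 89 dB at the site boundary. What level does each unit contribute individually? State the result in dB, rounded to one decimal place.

78.2 dB

12 equal contributions raise the level by 10·log₁₀ 12 = 10.792 dB, so each unit alone gives 89 − 10.792.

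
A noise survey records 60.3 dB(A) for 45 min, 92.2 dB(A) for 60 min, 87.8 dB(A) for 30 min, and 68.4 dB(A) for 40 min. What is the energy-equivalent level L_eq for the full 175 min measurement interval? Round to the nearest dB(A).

88 dB(A)

The energy average is taken in the linear domain: L_eq = 10·log₁₀[(Σ tᵢ·10^(Lᵢ/10))/T], T = 175 min.
Σ tᵢ·10^(Lᵢ/10) = 45·10^(60.3/10) + 60·10^(92.2/10) + 30·10^(87.8/10) + 40·10^(68.4/10) = 1.180e+11.
L_eq = 10·log₁₀(1.180e+11/175) = 88.29 dB(A).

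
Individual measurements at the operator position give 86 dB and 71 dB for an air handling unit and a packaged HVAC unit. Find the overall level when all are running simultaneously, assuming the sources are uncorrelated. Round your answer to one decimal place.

Incoherent sources combine by intensity addition: L_total = 10·log₁₀(Σ 10^(L_i/10)).
Σ 10^(L/10) = 10^(86/10) + 10^(71/10) = 4.107e+08.
L_total = 10·log₁₀(4.107e+08) = 86.14 dB.

86.1 dB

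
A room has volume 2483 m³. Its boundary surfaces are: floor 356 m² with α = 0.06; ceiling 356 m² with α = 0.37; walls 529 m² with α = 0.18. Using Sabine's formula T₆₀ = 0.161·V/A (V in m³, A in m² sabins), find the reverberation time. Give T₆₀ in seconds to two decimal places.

1.61 s

Summing Sᵢαᵢ: 356·0.06 + 356·0.37 + 529·0.18 = 248.30 m².
T₆₀ = 0.161·V/A = 0.161·2483/248.30 = 1.610 s.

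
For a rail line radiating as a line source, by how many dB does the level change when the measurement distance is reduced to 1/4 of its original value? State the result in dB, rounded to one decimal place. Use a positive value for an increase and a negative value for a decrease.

+6.0 dB

A line source loses 3 dB per doubling of distance; generally ΔL = −10·log₁₀(r₂/r₁).
ΔL = −10·log₁₀(0.25) = +6.02 dB.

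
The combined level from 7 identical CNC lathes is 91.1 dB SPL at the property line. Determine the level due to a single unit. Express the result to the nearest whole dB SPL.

83 dB SPL

Dividing the total intensity by 7 lowers the level by 10·log₁₀ 7 = 8.451 dB: L₁ = 91.1 − 8.451.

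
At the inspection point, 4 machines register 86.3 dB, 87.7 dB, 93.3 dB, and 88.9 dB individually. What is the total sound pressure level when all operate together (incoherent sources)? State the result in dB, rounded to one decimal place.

95.9 dB

For uncorrelated sources the intensities add, so convert each level to linear form, sum, and take 10·log₁₀ of the total.
Σ 10^(L/10) = 10^(86.3/10) + 10^(87.7/10) + 10^(93.3/10) + 10^(88.9/10) = 3.930e+09.
L_total = 10·log₁₀(3.930e+09) = 95.94 dB.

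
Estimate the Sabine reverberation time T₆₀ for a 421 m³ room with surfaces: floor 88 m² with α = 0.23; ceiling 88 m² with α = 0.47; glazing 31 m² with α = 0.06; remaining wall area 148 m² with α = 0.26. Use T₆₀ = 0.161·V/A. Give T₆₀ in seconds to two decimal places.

0.66 s

Summing Sᵢαᵢ: 88·0.23 + 88·0.47 + 31·0.06 + 148·0.26 = 101.94 m².
T₆₀ = 0.161·V/A = 0.161·421/101.94 = 0.665 s.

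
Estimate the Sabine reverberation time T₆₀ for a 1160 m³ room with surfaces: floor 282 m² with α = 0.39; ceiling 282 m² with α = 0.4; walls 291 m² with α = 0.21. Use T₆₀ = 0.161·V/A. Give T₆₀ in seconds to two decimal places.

Summing Sᵢαᵢ: 282·0.39 + 282·0.4 + 291·0.21 = 283.89 m².
T₆₀ = 0.161·V/A = 0.161·1160/283.89 = 0.658 s.

0.66 s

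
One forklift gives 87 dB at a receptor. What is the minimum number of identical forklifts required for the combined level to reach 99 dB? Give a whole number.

N identical sources give L₁ + 10·log₁₀ N, so require 10·log₁₀ N ≥ 99 − 87 = 12.0 dB.
N ≥ 10^(12.0/10) = 15.849, so N = 16.

16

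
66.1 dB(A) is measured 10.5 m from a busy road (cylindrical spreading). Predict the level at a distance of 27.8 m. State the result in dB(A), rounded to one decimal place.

61.9 dB(A)

Line-source attenuation: ΔL = 10·log₁₀(r₂/r₁) = 10·log₁₀(27.8/10.5) = 4.229 dB.
L₂ = 66.1 − 10·log₁₀(27.8/10.5) = 66.1 − 4.229 = 61.87 dB(A).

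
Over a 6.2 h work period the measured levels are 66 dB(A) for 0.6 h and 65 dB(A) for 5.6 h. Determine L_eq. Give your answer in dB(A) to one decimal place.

L_eq = 10·log₁₀[(1/T)·Σ tᵢ·10^(Lᵢ/10)] with T = 6.2 h.
Σ tᵢ·10^(Lᵢ/10) = 0.6·10^(66/10) + 5.6·10^(65/10) = 2.010e+07.
L_eq = 10·log₁₀(2.010e+07/6.2) = 65.11 dB(A).

65.1 dB(A)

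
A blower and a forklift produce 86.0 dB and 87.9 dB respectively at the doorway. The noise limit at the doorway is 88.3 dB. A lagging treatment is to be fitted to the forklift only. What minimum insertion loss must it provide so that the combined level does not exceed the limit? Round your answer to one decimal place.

3.5 dB

Everything except the forklift sums to 10^(86.0/10) = 3.981e+08 in linear terms, 86.00 dB.
To meet 88.3 dB overall, the treated forklift may contribute at most 10^(88.3/10) − 3.981e+08 = 2.780e+08, i.e. 84.44 dB.
Required insertion loss = 87.9 − 84.44 = 3.46 dB.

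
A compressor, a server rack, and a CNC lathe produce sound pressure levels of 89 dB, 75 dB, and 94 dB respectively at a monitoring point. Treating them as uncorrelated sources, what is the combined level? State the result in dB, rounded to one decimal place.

95.2 dB

For uncorrelated sources the intensities add, so convert each level to linear form, sum, and take 10·log₁₀ of the total.
Σ 10^(L/10) = 10^(89/10) + 10^(75/10) + 10^(94/10) = 3.338e+09.
L_total = 10·log₁₀(3.338e+09) = 95.23 dB.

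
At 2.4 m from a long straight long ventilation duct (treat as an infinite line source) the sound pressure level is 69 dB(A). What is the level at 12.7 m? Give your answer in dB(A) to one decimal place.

61.8 dB(A)

For a line source, L₂ = L₁ − 10·log₁₀(r₂/r₁).
L₂ = 69 − 10·log₁₀(12.7/2.4) = 69 − 7.236 = 61.76 dB(A).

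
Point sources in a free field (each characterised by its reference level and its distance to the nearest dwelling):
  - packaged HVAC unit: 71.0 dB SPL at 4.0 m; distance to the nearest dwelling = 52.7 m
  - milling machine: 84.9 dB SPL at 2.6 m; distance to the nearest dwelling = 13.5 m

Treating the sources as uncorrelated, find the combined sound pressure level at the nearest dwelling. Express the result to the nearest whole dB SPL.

71 dB SPL

Apply inverse-square spreading to bring every level to the receiver, then sum 10^(L/10).
packaged HVAC unit: 71.0 − 20·log₁₀(52.7/4.0) = 71.0 − 22.40 = 48.60 dB SPL.
milling machine: 84.9 − 20·log₁₀(13.5/2.6) = 84.9 − 14.31 = 70.59 dB SPL.
Σ 10^(L/10) = 1.154e+07 → L_total = 10·log₁₀(1.154e+07) = 70.62 dB SPL.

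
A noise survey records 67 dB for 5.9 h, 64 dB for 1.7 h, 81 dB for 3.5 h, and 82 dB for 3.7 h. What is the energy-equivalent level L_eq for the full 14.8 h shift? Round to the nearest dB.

L_eq = 10·log₁₀[(1/T)·Σ tᵢ·10^(Lᵢ/10)] with T = 14.8 h.
Σ tᵢ·10^(Lᵢ/10) = 5.9·10^(67/10) + 1.7·10^(64/10) + 3.5·10^(81/10) + 3.7·10^(82/10) = 1.061e+09.
L_eq = 10·log₁₀(1.061e+09/14.8) = 78.55 dB.

79 dB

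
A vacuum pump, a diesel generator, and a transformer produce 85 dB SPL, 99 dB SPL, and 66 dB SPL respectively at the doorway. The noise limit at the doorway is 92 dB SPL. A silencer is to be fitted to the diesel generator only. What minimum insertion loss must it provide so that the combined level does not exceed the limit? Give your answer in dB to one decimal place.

8.0 dB

Everything except the diesel generator sums to 10^(85/10) + 10^(66/10) = 3.202e+08 in linear terms, 85.05 dB SPL.
To meet 92 dB SPL overall, the treated diesel generator may contribute at most 10^(92/10) − 3.202e+08 = 1.265e+09, i.e. 91.02 dB SPL.
Required insertion loss = 99 − 91.02 = 7.98 dB.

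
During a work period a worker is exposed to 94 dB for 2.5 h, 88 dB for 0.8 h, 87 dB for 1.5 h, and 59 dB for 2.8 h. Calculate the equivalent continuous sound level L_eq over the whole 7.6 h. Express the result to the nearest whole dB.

90 dB

The energy average is taken in the linear domain: L_eq = 10·log₁₀[(Σ tᵢ·10^(Lᵢ/10))/T], T = 7.6 h.
Σ tᵢ·10^(Lᵢ/10) = 2.5·10^(94/10) + 0.8·10^(88/10) + 1.5·10^(87/10) + 2.8·10^(59/10) = 7.538e+09.
L_eq = 10·log₁₀(7.538e+09/7.6) = 89.96 dB.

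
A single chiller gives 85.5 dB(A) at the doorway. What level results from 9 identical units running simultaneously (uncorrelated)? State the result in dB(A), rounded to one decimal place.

95.0 dB(A)

L_total = L₁ + 10·log₁₀ N for N identical incoherent sources.
L_total = 85.5 + 10·log₁₀(9) = 85.5 + 9.542 = 95.04 dB(A).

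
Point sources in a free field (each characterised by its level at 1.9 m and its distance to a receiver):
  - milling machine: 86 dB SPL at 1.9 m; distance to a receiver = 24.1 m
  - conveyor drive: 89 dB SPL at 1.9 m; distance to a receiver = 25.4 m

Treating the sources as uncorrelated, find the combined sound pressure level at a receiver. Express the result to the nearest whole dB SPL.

Propagate each source to the receiver with L = L_ref − 20·log₁₀(r/r_ref), then add intensities.
milling machine: 86 − 20·log₁₀(24.1/1.9) = 86 − 22.07 = 63.93 dB SPL.
conveyor drive: 89 − 20·log₁₀(25.4/1.9) = 89 − 22.52 = 66.48 dB SPL.
Σ 10^(L/10) = 6.919e+06 → L_total = 10·log₁₀(6.919e+06) = 68.40 dB SPL.

68 dB SPL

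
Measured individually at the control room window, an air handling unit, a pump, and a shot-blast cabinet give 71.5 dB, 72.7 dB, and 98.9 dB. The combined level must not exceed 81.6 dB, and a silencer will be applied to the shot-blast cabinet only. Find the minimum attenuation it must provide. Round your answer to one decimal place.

The untreated sources together contribute 10^(71.5/10) + 10^(72.7/10) = 3.275e+07, i.e. 75.15 dB.
To meet 81.6 dB overall, the treated shot-blast cabinet may contribute at most 10^(81.6/10) − 3.275e+07 = 1.118e+08, i.e. 80.48 dB.
So the shot-blast cabinet must be reduced from 98.9 to 80.48 dB: IL = 18.42 dB.

18.4 dB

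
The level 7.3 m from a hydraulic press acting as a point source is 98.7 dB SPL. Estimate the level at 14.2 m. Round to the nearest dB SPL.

93 dB SPL

For a point source, L₂ = L₁ − 20·log₁₀(r₂/r₁).
L₂ = 98.7 − 20·log₁₀(14.2/7.3) = 98.7 − 5.779 = 92.92 dB SPL.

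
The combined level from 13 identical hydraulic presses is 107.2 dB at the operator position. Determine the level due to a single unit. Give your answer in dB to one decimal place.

For N identical incoherent sources L_total = L₁ + 10·log₁₀ N, so L₁ = 107.2 − 10·log₁₀(13) = 107.2 − 11.139.

96.1 dB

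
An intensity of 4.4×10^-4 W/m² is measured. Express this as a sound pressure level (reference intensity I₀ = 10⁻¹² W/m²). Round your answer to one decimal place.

L = 10·log₁₀(I/I₀) = 10·log₁₀(4.4×10^-4/10⁻¹²) = 10·log₁₀(4.4×10^8).
L = 10·(0.6435 + 8) = 86.43 dB.

86.4 dB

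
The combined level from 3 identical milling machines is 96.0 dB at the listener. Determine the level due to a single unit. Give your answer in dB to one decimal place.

91.2 dB

Dividing the total intensity by 3 lowers the level by 10·log₁₀ 3 = 4.771 dB: L₁ = 96.0 − 4.771.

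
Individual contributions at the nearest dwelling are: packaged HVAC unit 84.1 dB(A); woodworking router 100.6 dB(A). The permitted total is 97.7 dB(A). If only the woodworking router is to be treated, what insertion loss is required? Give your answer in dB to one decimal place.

3.1 dB

Everything except the woodworking router sums to 10^(84.1/10) = 2.570e+08 in linear terms, 84.10 dB(A).
To meet 97.7 dB(A) overall, the treated woodworking router may contribute at most 10^(97.7/10) − 2.570e+08 = 5.631e+09, i.e. 97.51 dB(A).
So the woodworking router must be reduced from 100.6 to 97.51 dB(A): IL = 3.09 dB.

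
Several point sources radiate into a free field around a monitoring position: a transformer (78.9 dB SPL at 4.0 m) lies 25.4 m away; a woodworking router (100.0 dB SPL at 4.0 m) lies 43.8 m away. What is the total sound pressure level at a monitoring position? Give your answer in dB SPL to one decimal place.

79.3 dB SPL

First find each source's level at the receiver (point-source: −20·log₁₀(r/r_ref)), then combine on an intensity basis.
transformer: 78.9 − 20·log₁₀(25.4/4.0) = 78.9 − 16.06 = 62.84 dB SPL.
woodworking router: 100.0 − 20·log₁₀(43.8/4.0) = 100.0 − 20.79 = 79.21 dB SPL.
Σ 10^(L/10) = 8.533e+07 → L_total = 10·log₁₀(8.533e+07) = 79.31 dB SPL.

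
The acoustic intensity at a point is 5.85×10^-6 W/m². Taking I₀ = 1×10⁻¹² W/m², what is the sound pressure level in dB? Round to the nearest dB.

Dividing by I₀ shifts the exponent by 12: I/I₀ = 5.85×10^6.
L = 10·(0.7672 + 6) = 67.67 dB.

68 dB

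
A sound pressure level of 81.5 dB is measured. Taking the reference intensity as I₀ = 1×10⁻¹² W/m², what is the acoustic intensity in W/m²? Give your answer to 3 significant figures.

I/I₀ = 10^(81.5/10) = 1.413e+08, so I = 1.413e+08 × 10⁻¹² W/m².

0.000141 W/m²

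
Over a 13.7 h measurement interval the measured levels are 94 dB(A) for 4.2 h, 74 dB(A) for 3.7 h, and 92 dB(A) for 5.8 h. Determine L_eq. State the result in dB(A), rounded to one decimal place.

L_eq = 10·log₁₀[(1/T)·Σ tᵢ·10^(Lᵢ/10)] with T = 13.7 h.
Σ tᵢ·10^(Lᵢ/10) = 4.2·10^(94/10) + 3.7·10^(74/10) + 5.8·10^(92/10) = 1.984e+10.
L_eq = 10·log₁₀(1.984e+10/13.7) = 91.61 dB(A).

91.6 dB(A)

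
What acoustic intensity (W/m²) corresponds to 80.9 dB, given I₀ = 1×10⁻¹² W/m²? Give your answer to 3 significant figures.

L = 10·log₁₀(I/I₀) ⇒ I = I₀·10^(L/10) = 10⁻¹² × 10^8.09.

0.000123 W/m²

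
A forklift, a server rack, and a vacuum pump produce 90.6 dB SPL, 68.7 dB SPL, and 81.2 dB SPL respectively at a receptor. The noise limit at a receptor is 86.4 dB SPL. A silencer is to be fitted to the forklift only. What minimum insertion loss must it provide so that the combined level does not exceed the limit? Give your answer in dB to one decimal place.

Fixed contribution from the other sources: Σ 10^(L/10) = 10^(68.7/10) + 10^(81.2/10) = 1.392e+08 (81.44 dB SPL).
The limit corresponds to 10^(86.4/10) = 4.365e+08; subtracting the fixed part leaves 2.973e+08 for the forklift, i.e. 84.73 dB SPL.
So the forklift must be reduced from 90.6 to 84.73 dB SPL: IL = 5.87 dB.

5.9 dB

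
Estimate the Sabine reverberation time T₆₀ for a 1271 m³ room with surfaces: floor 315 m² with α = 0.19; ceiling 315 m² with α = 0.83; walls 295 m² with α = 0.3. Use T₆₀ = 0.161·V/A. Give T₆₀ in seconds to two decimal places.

Summing Sᵢαᵢ: 315·0.19 + 315·0.83 + 295·0.3 = 409.80 m².
T₆₀ = 0.161 × 1271 / 409.80 = 0.499 s.

0.50 s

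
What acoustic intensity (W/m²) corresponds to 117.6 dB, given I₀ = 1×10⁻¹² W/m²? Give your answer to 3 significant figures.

I = I₀·10^(L/10) = 10⁻¹² × 10^(117.6/10) = 10^(-0.240).

0.575 W/m²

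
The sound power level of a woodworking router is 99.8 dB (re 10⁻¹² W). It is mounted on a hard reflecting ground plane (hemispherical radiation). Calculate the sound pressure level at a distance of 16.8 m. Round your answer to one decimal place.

L_p = L_w − 10·log₁₀(2π·r²) with r = 16.8 m.
2π·r² = 1773 m², 10·log₁₀ of that is 32.488 dB.
L_p = 99.8 − 32.488 = 67.31 dB.

67.3 dB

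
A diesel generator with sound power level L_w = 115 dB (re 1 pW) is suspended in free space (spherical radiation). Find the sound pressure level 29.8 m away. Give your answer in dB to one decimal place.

The power spreads over a sphere of area 4π·r², so L_p = L_w − 10·log₁₀(4π·r²).
4π·r² = 1.116e+04 m², 10·log₁₀ of that is 40.476 dB.
L_p = 115 − 40.476 = 74.52 dB.

74.5 dB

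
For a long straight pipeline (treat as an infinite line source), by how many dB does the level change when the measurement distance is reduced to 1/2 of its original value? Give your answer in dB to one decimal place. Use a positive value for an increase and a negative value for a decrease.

Line-source spreading: ΔL = −10·log₁₀(r₂/r₁).
ΔL = −10·log₁₀(0.5) = +3.01 dB.

+3.0 dB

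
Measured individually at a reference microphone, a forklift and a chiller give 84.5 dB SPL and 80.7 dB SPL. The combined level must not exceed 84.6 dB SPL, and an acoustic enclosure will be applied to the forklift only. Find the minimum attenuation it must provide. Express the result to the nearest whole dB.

Everything except the forklift sums to 10^(80.7/10) = 1.175e+08 in linear terms, 80.70 dB SPL.
To meet 84.6 dB SPL overall, the treated forklift may contribute at most 10^(84.6/10) − 1.175e+08 = 1.709e+08, i.e. 82.33 dB SPL.
So the forklift must be reduced from 84.5 to 82.33 dB SPL: IL = 2.17 dB.

2 dB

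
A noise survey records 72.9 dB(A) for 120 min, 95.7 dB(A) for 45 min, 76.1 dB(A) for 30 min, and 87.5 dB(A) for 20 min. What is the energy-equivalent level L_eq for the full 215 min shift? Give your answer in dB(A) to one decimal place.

Weight each interval's intensity by its duration and average over T = 215 min:
Σ tᵢ·10^(Lᵢ/10) = 120·10^(72.9/10) + 45·10^(95.7/10) + 30·10^(76.1/10) + 20·10^(87.5/10) = 1.820e+11.
L_eq = 10·log₁₀(1.820e+11/215) = 89.28 dB(A).

89.3 dB(A)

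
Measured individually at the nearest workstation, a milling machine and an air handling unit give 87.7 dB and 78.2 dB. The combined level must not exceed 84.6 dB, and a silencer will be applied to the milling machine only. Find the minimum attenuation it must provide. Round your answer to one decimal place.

Everything except the milling machine sums to 10^(78.2/10) = 6.607e+07 in linear terms, 78.20 dB.
To meet 84.6 dB overall, the treated milling machine may contribute at most 10^(84.6/10) − 6.607e+07 = 2.223e+08, i.e. 83.47 dB.
Required insertion loss = 87.7 − 83.47 = 4.23 dB.

4.2 dB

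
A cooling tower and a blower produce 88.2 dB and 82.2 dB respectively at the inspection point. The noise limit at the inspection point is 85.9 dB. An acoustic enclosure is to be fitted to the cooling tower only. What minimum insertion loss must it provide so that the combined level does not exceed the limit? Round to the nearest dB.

Everything except the cooling tower sums to 10^(82.2/10) = 1.660e+08 in linear terms, 82.20 dB.
To meet 85.9 dB overall, the treated cooling tower may contribute at most 10^(85.9/10) − 1.660e+08 = 2.231e+08, i.e. 83.48 dB.
So the cooling tower must be reduced from 88.2 to 83.48 dB: IL = 4.72 dB.

5 dB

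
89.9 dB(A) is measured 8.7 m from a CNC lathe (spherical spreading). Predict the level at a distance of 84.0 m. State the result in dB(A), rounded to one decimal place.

70.2 dB(A)

Point-source attenuation: ΔL = 20·log₁₀(r₂/r₁) = 20·log₁₀(84.0/8.7) = 19.695 dB.
L₂ = 89.9 − 20·log₁₀(84.0/8.7) = 89.9 − 19.695 = 70.20 dB(A).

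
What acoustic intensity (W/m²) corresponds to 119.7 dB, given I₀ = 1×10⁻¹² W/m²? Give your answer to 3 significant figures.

0.933 W/m²

I = I₀·10^(L/10) = 10⁻¹² × 10^(119.7/10) = 10^(-0.030).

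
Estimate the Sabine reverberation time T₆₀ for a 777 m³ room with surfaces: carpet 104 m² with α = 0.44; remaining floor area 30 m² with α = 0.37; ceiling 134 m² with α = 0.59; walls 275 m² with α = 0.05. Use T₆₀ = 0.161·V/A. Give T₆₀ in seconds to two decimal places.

A = Σ Sᵢαᵢ = 104·0.44 + 30·0.37 + 134·0.59 + 275·0.05 = 149.67 m².
T₆₀ = 0.161 × 777 / 149.67 = 0.836 s.

0.84 s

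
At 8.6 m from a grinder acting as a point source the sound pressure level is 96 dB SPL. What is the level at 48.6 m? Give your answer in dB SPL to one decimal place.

81.0 dB SPL

For a point source, L₂ = L₁ − 20·log₁₀(r₂/r₁).
L₂ = 96 − 20·log₁₀(48.6/8.6) = 96 − 15.043 = 80.96 dB SPL.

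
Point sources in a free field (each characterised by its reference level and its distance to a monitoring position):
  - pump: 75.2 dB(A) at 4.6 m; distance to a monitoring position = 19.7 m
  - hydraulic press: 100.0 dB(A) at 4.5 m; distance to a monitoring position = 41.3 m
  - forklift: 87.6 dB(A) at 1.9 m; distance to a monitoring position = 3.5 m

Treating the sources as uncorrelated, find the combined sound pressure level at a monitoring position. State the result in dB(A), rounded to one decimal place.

84.6 dB(A)

Propagate each source to the receiver with L = L_ref − 20·log₁₀(r/r_ref), then add intensities.
pump: 75.2 − 20·log₁₀(19.7/4.6) = 75.2 − 12.63 = 62.57 dB(A).
hydraulic press: 100.0 − 20·log₁₀(41.3/4.5) = 100.0 − 19.25 = 80.75 dB(A).
forklift: 87.6 − 20·log₁₀(3.5/1.9) = 87.6 − 5.31 = 82.29 dB(A).
Σ 10^(L/10) = 2.901e+08 → L_total = 10·log₁₀(2.901e+08) = 84.63 dB(A).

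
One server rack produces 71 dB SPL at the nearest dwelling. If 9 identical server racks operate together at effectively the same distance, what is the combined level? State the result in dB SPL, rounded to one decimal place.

80.5 dB SPL

With 9 equal, uncorrelated contributions the intensity is 9× that of one unit, giving a rise of 10·log₁₀ 9.
L_total = 71 + 10·log₁₀(9) = 71 + 9.542 = 80.54 dB SPL.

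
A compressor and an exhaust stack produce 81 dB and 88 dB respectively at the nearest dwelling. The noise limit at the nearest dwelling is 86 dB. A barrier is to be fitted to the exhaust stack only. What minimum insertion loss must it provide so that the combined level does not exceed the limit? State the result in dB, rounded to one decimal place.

Everything except the exhaust stack sums to 10^(81/10) = 1.259e+08 in linear terms, 81.00 dB.
The limit corresponds to 10^(86/10) = 3.981e+08; subtracting the fixed part leaves 2.722e+08 for the exhaust stack, i.e. 84.35 dB.
Required insertion loss = 88 − 84.35 = 3.65 dB.

3.7 dB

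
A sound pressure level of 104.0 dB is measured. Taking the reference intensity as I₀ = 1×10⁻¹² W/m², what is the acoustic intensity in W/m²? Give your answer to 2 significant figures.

0.025 W/m²

I/I₀ = 10^(104.0/10) = 2.512e+10, so I = 2.512e+10 × 10⁻¹² W/m².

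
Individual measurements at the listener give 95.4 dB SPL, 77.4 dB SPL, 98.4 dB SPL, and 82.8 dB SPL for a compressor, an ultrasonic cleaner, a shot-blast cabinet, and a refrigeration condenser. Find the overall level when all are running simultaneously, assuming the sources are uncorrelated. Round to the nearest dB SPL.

100 dB SPL

For uncorrelated sources the intensities add, so convert each level to linear form, sum, and take 10·log₁₀ of the total.
Σ 10^(L/10) = 10^(95.4/10) + 10^(77.4/10) + 10^(98.4/10) + 10^(82.8/10) = 1.063e+10.
L_total = 10·log₁₀(1.063e+10) = 100.27 dB SPL.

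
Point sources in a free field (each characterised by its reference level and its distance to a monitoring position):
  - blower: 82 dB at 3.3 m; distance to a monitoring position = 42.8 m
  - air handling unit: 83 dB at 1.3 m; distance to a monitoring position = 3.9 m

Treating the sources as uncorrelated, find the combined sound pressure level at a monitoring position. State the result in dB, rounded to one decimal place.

Apply inverse-square spreading to bring every level to the receiver, then sum 10^(L/10).
blower: 82 − 20·log₁₀(42.8/3.3) = 82 − 22.26 = 59.74 dB.
air handling unit: 83 − 20·log₁₀(3.9/1.3) = 83 − 9.54 = 73.46 dB.
Σ 10^(L/10) = 2.311e+07 → L_total = 10·log₁₀(2.311e+07) = 73.64 dB.

73.6 dB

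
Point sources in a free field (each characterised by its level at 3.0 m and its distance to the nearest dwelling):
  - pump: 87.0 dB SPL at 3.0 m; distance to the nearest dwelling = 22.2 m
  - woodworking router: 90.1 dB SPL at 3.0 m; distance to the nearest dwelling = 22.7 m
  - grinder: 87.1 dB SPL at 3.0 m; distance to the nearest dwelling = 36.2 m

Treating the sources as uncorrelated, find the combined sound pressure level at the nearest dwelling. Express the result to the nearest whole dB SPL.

75 dB SPL

First find each source's level at the receiver (point-source: −20·log₁₀(r/r_ref)), then combine on an intensity basis.
pump: 87.0 − 20·log₁₀(22.2/3.0) = 87.0 − 17.38 = 69.62 dB SPL.
woodworking router: 90.1 − 20·log₁₀(22.7/3.0) = 90.1 − 17.58 = 72.52 dB SPL.
grinder: 87.1 − 20·log₁₀(36.2/3.0) = 87.1 − 21.63 = 65.47 dB SPL.
Σ 10^(L/10) = 3.055e+07 → L_total = 10·log₁₀(3.055e+07) = 74.85 dB SPL.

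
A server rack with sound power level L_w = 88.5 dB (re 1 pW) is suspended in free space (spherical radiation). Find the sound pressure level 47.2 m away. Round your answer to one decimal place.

44.0 dB

L_p = L_w − 10·log₁₀(4π·r²) with r = 47.2 m.
4π·r² = 2.8e+04 m², 10·log₁₀ of that is 44.471 dB.
L_p = 88.5 − 44.471 = 44.03 dB.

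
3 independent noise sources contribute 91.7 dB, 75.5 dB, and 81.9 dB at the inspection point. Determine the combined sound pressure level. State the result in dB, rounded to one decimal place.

Incoherent sources combine by intensity addition: L_total = 10·log₁₀(Σ 10^(L_i/10)).
Σ 10^(L/10) = 10^(91.7/10) + 10^(75.5/10) + 10^(81.9/10) = 1.669e+09.
L_total = 10·log₁₀(1.669e+09) = 92.23 dB.

92.2 dB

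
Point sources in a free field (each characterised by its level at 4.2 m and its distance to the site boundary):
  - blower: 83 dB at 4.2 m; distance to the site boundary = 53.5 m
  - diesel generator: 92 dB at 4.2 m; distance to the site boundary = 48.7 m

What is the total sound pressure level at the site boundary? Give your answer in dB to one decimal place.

Propagate each source to the receiver with L = L_ref − 20·log₁₀(r/r_ref), then add intensities.
blower: 83 − 20·log₁₀(53.5/4.2) = 83 − 22.10 = 60.90 dB.
diesel generator: 92 − 20·log₁₀(48.7/4.2) = 92 − 21.29 = 70.71 dB.
Σ 10^(L/10) = 1.302e+07 → L_total = 10·log₁₀(1.302e+07) = 71.15 dB.

71.1 dB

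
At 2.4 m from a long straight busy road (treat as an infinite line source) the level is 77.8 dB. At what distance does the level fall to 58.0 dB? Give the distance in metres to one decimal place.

For a line source L₁ − L₂ = 10·log₁₀(r₂/r₁), so r₂ = r₁·10^((L₁−L₂)/10).
r₂ = 2.4·10^((77.8−58.0)/10) = 2.4·10^(19.8/10) = 229.20 m.

229.2 m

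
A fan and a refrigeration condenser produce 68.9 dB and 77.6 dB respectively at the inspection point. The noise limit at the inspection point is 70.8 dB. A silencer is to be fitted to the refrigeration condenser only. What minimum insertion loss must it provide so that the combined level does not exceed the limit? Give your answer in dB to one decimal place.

The untreated sources together contribute 10^(68.9/10) = 7.762e+06, i.e. 68.90 dB.
To meet 70.8 dB overall, the treated refrigeration condenser may contribute at most 10^(70.8/10) − 7.762e+06 = 4.260e+06, i.e. 66.29 dB.
Required insertion loss = 77.6 − 66.29 = 11.31 dB.

11.3 dB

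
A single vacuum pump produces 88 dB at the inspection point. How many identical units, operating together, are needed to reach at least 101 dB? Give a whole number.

20

N identical sources give L₁ + 10·log₁₀ N, so require 10·log₁₀ N ≥ 101 − 88 = 13.0 dB.
N ≥ 10^(13.0/10) = 19.953, so N = 20.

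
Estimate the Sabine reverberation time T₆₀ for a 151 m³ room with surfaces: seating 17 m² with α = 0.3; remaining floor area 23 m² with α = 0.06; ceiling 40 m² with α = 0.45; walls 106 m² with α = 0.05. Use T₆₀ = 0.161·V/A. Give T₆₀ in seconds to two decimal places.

A = Σ Sᵢαᵢ = 17·0.3 + 23·0.06 + 40·0.45 + 106·0.05 = 29.78 m².
T₆₀ = 0.161 × 151 / 29.78 = 0.816 s.

0.82 s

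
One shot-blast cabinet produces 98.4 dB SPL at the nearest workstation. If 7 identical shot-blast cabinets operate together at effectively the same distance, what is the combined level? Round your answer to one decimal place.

N identical incoherent sources raise the level by 10·log₁₀ N.
L_total = 98.4 + 10·log₁₀(7) = 98.4 + 8.451 = 106.85 dB SPL.

106.9 dB SPL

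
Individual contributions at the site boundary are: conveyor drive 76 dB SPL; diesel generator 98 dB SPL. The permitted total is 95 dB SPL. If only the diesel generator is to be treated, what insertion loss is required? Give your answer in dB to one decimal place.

3.1 dB

The untreated sources together contribute 10^(76/10) = 3.981e+07, i.e. 76.00 dB SPL.
The limit corresponds to 10^(95/10) = 3.162e+09; subtracting the fixed part leaves 3.122e+09 for the diesel generator, i.e. 94.94 dB SPL.
Required insertion loss = 98 − 94.94 = 3.06 dB.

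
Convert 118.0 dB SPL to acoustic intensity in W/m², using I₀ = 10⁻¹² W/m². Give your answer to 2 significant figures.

0.63 W/m²

I = I₀·10^(L/10) = 10⁻¹² × 10^(118.0/10) = 10^(-0.200).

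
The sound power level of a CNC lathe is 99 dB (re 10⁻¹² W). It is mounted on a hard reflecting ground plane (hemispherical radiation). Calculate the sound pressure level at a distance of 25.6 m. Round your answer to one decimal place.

62.9 dB

The power spreads over a hemisphere of area 2π·r², so L_p = L_w − 10·log₁₀(2π·r²).
2π·r² = 4118 m², 10·log₁₀ of that is 36.147 dB.
L_p = 99 − 36.147 = 62.85 dB.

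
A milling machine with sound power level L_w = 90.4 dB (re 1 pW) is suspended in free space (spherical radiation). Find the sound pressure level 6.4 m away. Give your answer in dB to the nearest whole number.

63 dB

Free-field spherical radiation: L_p = L_w − 10·log₁₀(4π·r²), r = 6.4 m.
4π·r² = 514.7 m², 10·log₁₀ of that is 27.116 dB.
L_p = 90.4 − 27.116 = 63.28 dB.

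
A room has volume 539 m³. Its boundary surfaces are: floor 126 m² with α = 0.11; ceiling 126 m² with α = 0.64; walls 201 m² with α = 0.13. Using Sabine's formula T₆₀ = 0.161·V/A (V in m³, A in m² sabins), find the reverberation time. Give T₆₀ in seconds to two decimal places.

Summing Sᵢαᵢ: 126·0.11 + 126·0.64 + 201·0.13 = 120.63 m².
T₆₀ = 0.161·V/A = 0.161·539/120.63 = 0.719 s.

0.72 s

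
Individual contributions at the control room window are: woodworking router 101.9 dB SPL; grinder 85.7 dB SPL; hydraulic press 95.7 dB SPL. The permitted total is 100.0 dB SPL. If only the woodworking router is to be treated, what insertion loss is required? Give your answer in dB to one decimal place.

4.2 dB

Everything except the woodworking router sums to 10^(85.7/10) + 10^(95.7/10) = 4.087e+09 in linear terms, 96.11 dB SPL.
To meet 100.0 dB SPL overall, the treated woodworking router may contribute at most 10^(100.0/10) − 4.087e+09 = 5.913e+09, i.e. 97.72 dB SPL.
So the woodworking router must be reduced from 101.9 to 97.72 dB SPL: IL = 4.18 dB.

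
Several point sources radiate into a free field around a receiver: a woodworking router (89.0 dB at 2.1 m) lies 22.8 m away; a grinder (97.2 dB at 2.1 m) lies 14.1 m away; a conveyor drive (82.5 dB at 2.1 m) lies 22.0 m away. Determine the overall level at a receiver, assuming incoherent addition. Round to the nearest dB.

81 dB

Propagate each source to the receiver with L = L_ref − 20·log₁₀(r/r_ref), then add intensities.
woodworking router: 89.0 − 20·log₁₀(22.8/2.1) = 89.0 − 20.71 = 68.29 dB.
grinder: 97.2 − 20·log₁₀(14.1/2.1) = 97.2 − 16.54 = 80.66 dB.
conveyor drive: 82.5 − 20·log₁₀(22.0/2.1) = 82.5 − 20.40 = 62.10 dB.
Σ 10^(L/10) = 1.248e+08 → L_total = 10·log₁₀(1.248e+08) = 80.96 dB.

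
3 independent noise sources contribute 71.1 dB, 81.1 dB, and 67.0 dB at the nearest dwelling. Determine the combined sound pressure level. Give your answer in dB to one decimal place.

81.7 dB

Incoherent sources combine by intensity addition: L_total = 10·log₁₀(Σ 10^(L_i/10)).
Σ 10^(L/10) = 10^(71.1/10) + 10^(81.1/10) + 10^(67.0/10) = 1.467e+08.
L_total = 10·log₁₀(1.467e+08) = 81.66 dB.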